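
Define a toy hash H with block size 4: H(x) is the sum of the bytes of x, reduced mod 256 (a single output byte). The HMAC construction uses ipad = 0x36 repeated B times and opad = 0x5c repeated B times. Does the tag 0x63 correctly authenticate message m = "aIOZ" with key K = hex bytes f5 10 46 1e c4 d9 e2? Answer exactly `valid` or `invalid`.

Key hex bytes f5 10 46 1e c4 d9 e2 is 7 bytes > B = 4, so hash it first: H(key) = e8, then zero-pad to 4 bytes: K' = e8 00 00 00.
K' ⊕ ipad = de 36 36 36; K' ⊕ opad = b4 5c 5c 5c.
Inner hash: sum = 222+54+54+54+97+73+79+90 = 723; mod 256 = 211 → d3.
Outer hash (recomputed tag): sum = 180+92+92+92+211 = 667; mod 256 = 155 → 9b.
Recomputed tag = 9b; claimed = 63 → mismatch.

invalid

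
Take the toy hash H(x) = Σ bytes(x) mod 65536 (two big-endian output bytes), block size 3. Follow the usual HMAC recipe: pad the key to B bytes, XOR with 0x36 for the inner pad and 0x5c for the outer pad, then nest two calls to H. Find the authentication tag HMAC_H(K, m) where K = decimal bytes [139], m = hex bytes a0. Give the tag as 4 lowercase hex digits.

0259

Key decimal bytes [139] = 8b is 1 byte ≤ B = 3; zero-pad to 3 bytes: K' = 8b 00 00.
K' ⊕ ipad = bd 36 36.  K' ⊕ opad = d7 5c 5c.
Inner input = (K'⊕ipad) ∥ m = bd 36 36 ∥ a0.
Inner hash: sum = 189+54+54+160 = 457 → 01 c9.
Outer input = (K'⊕opad) ∥ inner = d7 5c 5c ∥ 01 c9.
Outer hash (tag): sum = 215+92+92+1+201 = 601 → 02 59.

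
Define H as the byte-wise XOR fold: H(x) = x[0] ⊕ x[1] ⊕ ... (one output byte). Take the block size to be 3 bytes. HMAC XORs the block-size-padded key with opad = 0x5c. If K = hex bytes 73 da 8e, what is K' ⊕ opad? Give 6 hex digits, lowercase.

Key hex bytes 73 da 8e is exactly B = 3 bytes: K' = 73 da 8e.
XOR each byte with 0x5c: 73⊕5c=2f, da⊕5c=86, 8e⊕5c=d2.

2f86d2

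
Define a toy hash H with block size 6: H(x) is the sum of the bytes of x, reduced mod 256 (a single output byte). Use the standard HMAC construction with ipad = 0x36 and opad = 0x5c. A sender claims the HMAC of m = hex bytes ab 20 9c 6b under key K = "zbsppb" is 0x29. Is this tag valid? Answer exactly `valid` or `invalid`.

invalid

Key "zbsppb" = 7a 62 73 70 70 62 is exactly B = 6 bytes: K' = 7a 62 73 70 70 62.
K' ⊕ ipad = 4c 54 45 46 46 54; K' ⊕ opad = 26 3e 2f 2c 2c 3e.
Inner hash: sum = 76+84+69+70+70+84+171+32+156+107 = 919; mod 256 = 151 → 97.
Outer hash (recomputed tag): sum = 38+62+47+44+44+62+151 = 448; mod 256 = 192 → c0.
Recomputed tag = c0; claimed = 29 → mismatch.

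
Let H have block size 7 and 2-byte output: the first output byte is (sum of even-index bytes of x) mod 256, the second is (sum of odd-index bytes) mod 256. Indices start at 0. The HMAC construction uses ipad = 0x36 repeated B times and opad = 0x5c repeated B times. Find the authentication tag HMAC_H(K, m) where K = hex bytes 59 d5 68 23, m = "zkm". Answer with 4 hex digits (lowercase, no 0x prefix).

0608

Key hex bytes 59 d5 68 23 is 4 bytes ≤ B = 7; zero-pad to 7 bytes: K' = 59 d5 68 23 00 00 00.
K' ⊕ ipad = 6f e3 5e 15 36 36 36.  K' ⊕ opad = 05 89 34 7f 5c 5c 5c.
Inner input = (K'⊕ipad) ∥ m = 6f e3 5e 15 36 36 36 ∥ 7a 6b 6d.
Inner hash: even-index sum = 420 mod 256 = 164; odd-index sum = 533 mod 256 = 21 → a4 15.
Outer input = (K'⊕opad) ∥ inner = 05 89 34 7f 5c 5c 5c ∥ a4 15.
Outer hash (tag): even-index sum = 262 mod 256 = 6; odd-index sum = 520 mod 256 = 8 → 06 08.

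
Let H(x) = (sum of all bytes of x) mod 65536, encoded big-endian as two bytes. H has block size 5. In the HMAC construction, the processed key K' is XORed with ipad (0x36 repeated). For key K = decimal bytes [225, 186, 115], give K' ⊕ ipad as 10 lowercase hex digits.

d78c453636

Key decimal bytes [225, 186, 115] = e1 ba 73 is 3 bytes ≤ B = 5; zero-pad to 5 bytes: K' = e1 ba 73 00 00.
XOR each byte with 0x36: e1⊕36=d7, ba⊕36=8c, 73⊕36=45, 00⊕36=36, 00⊕36=36.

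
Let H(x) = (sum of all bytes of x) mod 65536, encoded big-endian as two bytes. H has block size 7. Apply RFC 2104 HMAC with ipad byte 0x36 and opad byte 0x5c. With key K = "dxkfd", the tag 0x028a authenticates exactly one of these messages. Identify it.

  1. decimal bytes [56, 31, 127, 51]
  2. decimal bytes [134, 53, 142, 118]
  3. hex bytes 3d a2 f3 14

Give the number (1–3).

Key "dxkfd" = 64 78 6b 66 64 is 5 bytes ≤ B = 7; zero-pad to 7 bytes: K' = 64 78 6b 66 64 00 00.
K' ⊕ ipad = 52 4e 5d 50 52 36 36; K' ⊕ opad = 38 24 37 3a 38 5c 5c.
m1: inner = H(52 4e 5d 50 52 36 36 38 1f 7f 33) = 03 14; tag = H(38 24 37 3a 38 5c 5c 03 14) = 01d4
m2: inner = H(52 4e 5d 50 52 36 36 86 35 8e 76) = 03 ca; tag = H(38 24 37 3a 38 5c 5c 03 ca) = 028a ← matches
m3: inner = H(52 4e 5d 50 52 36 36 3d a2 f3 14) = 03 f1; tag = H(38 24 37 3a 38 5c 5c 03 f1) = 02b1

2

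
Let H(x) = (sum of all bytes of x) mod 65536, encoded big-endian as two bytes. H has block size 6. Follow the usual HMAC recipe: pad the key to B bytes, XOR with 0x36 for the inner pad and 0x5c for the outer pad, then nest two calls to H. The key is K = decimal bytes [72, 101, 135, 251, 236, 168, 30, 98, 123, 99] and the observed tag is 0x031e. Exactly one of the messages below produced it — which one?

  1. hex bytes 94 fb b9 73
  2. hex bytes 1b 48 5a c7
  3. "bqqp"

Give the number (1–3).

3

Key decimal bytes [72, 101, 135, 251, 236, 168, 30, 98, 123, 99] = 48 65 87 fb ec a8 1e 62 7b 63 is 10 bytes > B = 6, so hash it first: H(key) = 05 21, then zero-pad to 6 bytes: K' = 05 21 00 00 00 00.
K' ⊕ ipad = 33 17 36 36 36 36; K' ⊕ opad = 59 7d 5c 5c 5c 5c.
m1: inner = H(33 17 36 36 36 36 94 fb b9 73) = 03 dd; tag = H(59 7d 5c 5c 5c 5c 03 dd) = 0326
m2: inner = H(33 17 36 36 36 36 1b 48 5a c7) = 02 a6; tag = H(59 7d 5c 5c 5c 5c 02 a6) = 02ee
m3: inner = H(33 17 36 36 36 36 62 71 71 70) = 02 d6; tag = H(59 7d 5c 5c 5c 5c 02 d6) = 031e ← matches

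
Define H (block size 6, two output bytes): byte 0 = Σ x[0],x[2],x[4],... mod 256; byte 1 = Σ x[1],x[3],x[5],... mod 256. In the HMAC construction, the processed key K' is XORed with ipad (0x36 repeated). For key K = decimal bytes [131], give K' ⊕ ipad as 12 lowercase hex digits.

b53636363636

Key decimal bytes [131] = 83 is 1 byte ≤ B = 6; zero-pad to 6 bytes: K' = 83 00 00 00 00 00.
XOR each byte with 0x36: 83⊕36=b5, 00⊕36=36, 00⊕36=36, 00⊕36=36, 00⊕36=36, 00⊕36=36.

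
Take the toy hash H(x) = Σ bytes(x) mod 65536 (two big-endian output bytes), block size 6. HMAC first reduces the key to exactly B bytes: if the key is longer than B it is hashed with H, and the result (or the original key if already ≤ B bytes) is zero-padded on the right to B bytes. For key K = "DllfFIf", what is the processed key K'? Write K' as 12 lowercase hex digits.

027700000000

|K| = 7 > B = 6, so first hash the key.
H(K): sum = 68+108+108+102+70+73+102 = 631 → 02 77.
Zero-pad H(K) = 02 77 to 6 bytes: K' = 02 77 00 00 00 00.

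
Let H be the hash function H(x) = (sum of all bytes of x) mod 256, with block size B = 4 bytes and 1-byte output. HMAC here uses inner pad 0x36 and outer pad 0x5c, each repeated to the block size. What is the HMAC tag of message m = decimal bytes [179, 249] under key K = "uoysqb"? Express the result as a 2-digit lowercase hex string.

f6

Key "uoysqb" = 75 6f 79 73 71 62 is 6 bytes > B = 4, so hash it first: H(key) = a3, then zero-pad to 4 bytes: K' = a3 00 00 00.
K' ⊕ ipad = 95 36 36 36.  K' ⊕ opad = ff 5c 5c 5c.
Inner input = (K'⊕ipad) ∥ m = 95 36 36 36 ∥ b3 f9.
Inner hash: sum = 149+54+54+54+179+249 = 739; mod 256 = 227 → e3.
Outer input = (K'⊕opad) ∥ inner = ff 5c 5c 5c ∥ e3.
Outer hash (tag): sum = 255+92+92+92+227 = 758; mod 256 = 246 → f6.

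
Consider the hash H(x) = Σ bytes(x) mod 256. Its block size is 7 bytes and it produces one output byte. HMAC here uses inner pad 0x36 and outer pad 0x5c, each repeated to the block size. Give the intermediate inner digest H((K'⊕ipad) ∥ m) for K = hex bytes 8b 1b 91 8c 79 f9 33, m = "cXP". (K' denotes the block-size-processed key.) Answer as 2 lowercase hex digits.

79

Key hex bytes 8b 1b 91 8c 79 f9 33 is exactly B = 7 bytes: K' = 8b 1b 91 8c 79 f9 33.
K' ⊕ ipad = bd 2d a7 ba 4f cf 05.
Inner input = bd 2d a7 ba 4f cf 05 ∥ 63 58 50.
Inner hash: sum = 189+45+167+186+79+207+5+99+88+80 = 1145; mod 256 = 121 → 79.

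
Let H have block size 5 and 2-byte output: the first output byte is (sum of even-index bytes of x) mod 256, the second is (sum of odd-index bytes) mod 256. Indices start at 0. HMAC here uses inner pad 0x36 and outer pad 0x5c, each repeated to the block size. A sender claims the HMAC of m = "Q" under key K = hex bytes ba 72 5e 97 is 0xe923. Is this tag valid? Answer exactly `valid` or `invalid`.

invalid

Key hex bytes ba 72 5e 97 is 4 bytes ≤ B = 5; zero-pad to 5 bytes: K' = ba 72 5e 97 00.
K' ⊕ ipad = 8c 44 68 a1 36; K' ⊕ opad = e6 2e 02 cb 5c.
Inner hash: even-index sum = 298 mod 256 = 42; odd-index sum = 310 mod 256 = 54 → 2a 36.
Outer hash (recomputed tag): even-index sum = 378 mod 256 = 122; odd-index sum = 291 mod 256 = 35 → 7a 23.
Recomputed tag = 7a23; claimed = e923 → mismatch.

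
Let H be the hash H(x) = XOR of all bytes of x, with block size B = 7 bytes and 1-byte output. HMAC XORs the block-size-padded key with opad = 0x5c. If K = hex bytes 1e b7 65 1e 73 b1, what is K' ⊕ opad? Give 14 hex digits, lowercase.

Key hex bytes 1e b7 65 1e 73 b1 is 6 bytes ≤ B = 7; zero-pad to 7 bytes: K' = 1e b7 65 1e 73 b1 00.
XOR each byte with 0x5c: 1e⊕5c=42, b7⊕5c=eb, 65⊕5c=39, 1e⊕5c=42, 73⊕5c=2f, b1⊕5c=ed, 00⊕5c=5c.

42eb39422fed5c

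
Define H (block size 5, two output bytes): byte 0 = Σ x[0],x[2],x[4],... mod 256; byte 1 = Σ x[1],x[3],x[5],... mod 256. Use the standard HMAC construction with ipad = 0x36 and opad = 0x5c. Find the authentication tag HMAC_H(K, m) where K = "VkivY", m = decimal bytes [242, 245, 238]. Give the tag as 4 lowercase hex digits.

Key "VkivY" = 56 6b 69 76 59 is exactly B = 5 bytes: K' = 56 6b 69 76 59.
K' ⊕ ipad = 60 5d 5f 40 6f.  K' ⊕ opad = 0a 37 35 2a 05.
Inner input = (K'⊕ipad) ∥ m = 60 5d 5f 40 6f ∥ f2 f5 ee.
Inner hash: even-index sum = 547 mod 256 = 35; odd-index sum = 637 mod 256 = 125 → 23 7d.
Outer input = (K'⊕opad) ∥ inner = 0a 37 35 2a 05 ∥ 23 7d.
Outer hash (tag): even-index sum = 193 mod 256 = 193; odd-index sum = 132 mod 256 = 132 → c1 84.

c184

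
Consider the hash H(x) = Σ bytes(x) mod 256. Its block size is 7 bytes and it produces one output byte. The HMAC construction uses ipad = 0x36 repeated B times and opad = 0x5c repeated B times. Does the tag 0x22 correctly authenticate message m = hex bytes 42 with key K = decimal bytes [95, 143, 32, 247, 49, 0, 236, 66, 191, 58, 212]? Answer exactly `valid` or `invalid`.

Key decimal bytes [95, 143, 32, 247, 49, 0, 236, 66, 191, 58, 212] = 5f 8f 20 f7 31 00 ec 42 bf 3a d4 is 11 bytes > B = 7, so hash it first: H(key) = 31, then zero-pad to 7 bytes: K' = 31 00 00 00 00 00 00.
K' ⊕ ipad = 07 36 36 36 36 36 36; K' ⊕ opad = 6d 5c 5c 5c 5c 5c 5c.
Inner hash: sum = 7+54+54+54+54+54+54+66 = 397; mod 256 = 141 → 8d.
Outer hash (recomputed tag): sum = 109+92+92+92+92+92+92+141 = 802; mod 256 = 34 → 22.
Recomputed tag = 22; claimed = 22 → match.

valid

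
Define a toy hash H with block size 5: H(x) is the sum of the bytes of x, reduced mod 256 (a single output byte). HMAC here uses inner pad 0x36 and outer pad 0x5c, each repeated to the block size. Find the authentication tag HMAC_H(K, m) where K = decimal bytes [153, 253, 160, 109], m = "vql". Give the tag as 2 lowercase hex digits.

Key decimal bytes [153, 253, 160, 109] = 99 fd a0 6d is 4 bytes ≤ B = 5; zero-pad to 5 bytes: K' = 99 fd a0 6d 00.
K' ⊕ ipad = af cb 96 5b 36.  K' ⊕ opad = c5 a1 fc 31 5c.
Inner input = (K'⊕ipad) ∥ m = af cb 96 5b 36 ∥ 76 71 6c.
Inner hash: sum = 175+203+150+91+54+118+113+108 = 1012; mod 256 = 244 → f4.
Outer input = (K'⊕opad) ∥ inner = c5 a1 fc 31 5c ∥ f4.
Outer hash (tag): sum = 197+161+252+49+92+244 = 995; mod 256 = 227 → e3.

e3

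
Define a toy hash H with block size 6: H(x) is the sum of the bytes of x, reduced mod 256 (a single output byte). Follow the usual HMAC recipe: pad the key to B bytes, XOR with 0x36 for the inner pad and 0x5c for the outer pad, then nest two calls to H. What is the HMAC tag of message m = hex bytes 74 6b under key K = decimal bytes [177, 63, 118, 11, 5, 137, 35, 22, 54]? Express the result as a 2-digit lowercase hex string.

43

Key decimal bytes [177, 63, 118, 11, 5, 137, 35, 22, 54] = b1 3f 76 0b 05 89 23 16 36 is 9 bytes > B = 6, so hash it first: H(key) = 6e, then zero-pad to 6 bytes: K' = 6e 00 00 00 00 00.
K' ⊕ ipad = 58 36 36 36 36 36.  K' ⊕ opad = 32 5c 5c 5c 5c 5c.
Inner input = (K'⊕ipad) ∥ m = 58 36 36 36 36 36 ∥ 74 6b.
Inner hash: sum = 88+54+54+54+54+54+116+107 = 581; mod 256 = 69 → 45.
Outer input = (K'⊕opad) ∥ inner = 32 5c 5c 5c 5c 5c ∥ 45.
Outer hash (tag): sum = 50+92+92+92+92+92+69 = 579; mod 256 = 67 → 43.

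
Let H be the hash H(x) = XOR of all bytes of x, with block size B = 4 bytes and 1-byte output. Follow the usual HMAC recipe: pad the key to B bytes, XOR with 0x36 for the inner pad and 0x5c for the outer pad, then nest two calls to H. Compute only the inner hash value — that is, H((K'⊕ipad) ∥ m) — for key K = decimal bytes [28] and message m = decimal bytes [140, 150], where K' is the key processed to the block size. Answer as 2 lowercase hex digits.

Key decimal bytes [28] = 1c is 1 byte ≤ B = 4; zero-pad to 4 bytes: K' = 1c 00 00 00.
K' ⊕ ipad = 2a 36 36 36.
Inner input = 2a 36 36 36 ∥ 8c 96.
Inner hash: XOR 2a⊕36⊕36⊕36⊕8c⊕96 = 06.

06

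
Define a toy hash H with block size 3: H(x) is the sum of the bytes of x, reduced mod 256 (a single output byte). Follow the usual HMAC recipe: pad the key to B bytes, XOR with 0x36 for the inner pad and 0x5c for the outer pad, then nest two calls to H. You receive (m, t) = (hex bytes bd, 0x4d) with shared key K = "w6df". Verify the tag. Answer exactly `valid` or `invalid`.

Key "w6df" = 77 36 64 66 is 4 bytes > B = 3, so hash it first: H(key) = 77, then zero-pad to 3 bytes: K' = 77 00 00.
K' ⊕ ipad = 41 36 36; K' ⊕ opad = 2b 5c 5c.
Inner hash: sum = 65+54+54+189 = 362; mod 256 = 106 → 6a.
Outer hash (recomputed tag): sum = 43+92+92+106 = 333; mod 256 = 77 → 4d.
Recomputed tag = 4d; claimed = 4d → match.

valid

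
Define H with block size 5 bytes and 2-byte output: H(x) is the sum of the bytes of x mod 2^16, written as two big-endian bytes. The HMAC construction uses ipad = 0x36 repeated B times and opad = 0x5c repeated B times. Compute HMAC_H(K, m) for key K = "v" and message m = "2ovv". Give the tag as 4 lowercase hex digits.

Key "v" = 76 is 1 byte ≤ B = 5; zero-pad to 5 bytes: K' = 76 00 00 00 00.
K' ⊕ ipad = 40 36 36 36 36.  K' ⊕ opad = 2a 5c 5c 5c 5c.
Inner input = (K'⊕ipad) ∥ m = 40 36 36 36 36 ∥ 32 6f 76 76.
Inner hash: sum = 64+54+54+54+54+50+111+118+118 = 677 → 02 a5.
Outer input = (K'⊕opad) ∥ inner = 2a 5c 5c 5c 5c ∥ 02 a5.
Outer hash (tag): sum = 42+92+92+92+92+2+165 = 577 → 02 41.

0241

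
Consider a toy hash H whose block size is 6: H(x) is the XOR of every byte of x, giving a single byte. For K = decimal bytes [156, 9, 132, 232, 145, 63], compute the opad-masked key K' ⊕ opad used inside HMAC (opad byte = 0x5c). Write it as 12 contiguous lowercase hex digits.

Key decimal bytes [156, 9, 132, 232, 145, 63] = 9c 09 84 e8 91 3f is exactly B = 6 bytes: K' = 9c 09 84 e8 91 3f.
XOR each byte with 0x5c: 9c⊕5c=c0, 09⊕5c=55, 84⊕5c=d8, e8⊕5c=b4, 91⊕5c=cd, 3f⊕5c=63.

c055d8b4cd63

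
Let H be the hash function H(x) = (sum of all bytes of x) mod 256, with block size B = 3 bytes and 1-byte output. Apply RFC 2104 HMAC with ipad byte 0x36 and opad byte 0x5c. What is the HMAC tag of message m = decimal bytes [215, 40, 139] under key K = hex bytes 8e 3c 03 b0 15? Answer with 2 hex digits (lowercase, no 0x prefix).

Key hex bytes 8e 3c 03 b0 15 is 5 bytes > B = 3, so hash it first: H(key) = 92, then zero-pad to 3 bytes: K' = 92 00 00.
K' ⊕ ipad = a4 36 36.  K' ⊕ opad = ce 5c 5c.
Inner input = (K'⊕ipad) ∥ m = a4 36 36 ∥ d7 28 8b.
Inner hash: sum = 164+54+54+215+40+139 = 666; mod 256 = 154 → 9a.
Outer input = (K'⊕opad) ∥ inner = ce 5c 5c ∥ 9a.
Outer hash (tag): sum = 206+92+92+154 = 544; mod 256 = 32 → 20.

20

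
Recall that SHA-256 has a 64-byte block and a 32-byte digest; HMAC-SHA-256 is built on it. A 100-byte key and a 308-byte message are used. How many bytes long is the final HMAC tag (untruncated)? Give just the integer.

The tag is one SHA-256 digest: 32 bytes.

32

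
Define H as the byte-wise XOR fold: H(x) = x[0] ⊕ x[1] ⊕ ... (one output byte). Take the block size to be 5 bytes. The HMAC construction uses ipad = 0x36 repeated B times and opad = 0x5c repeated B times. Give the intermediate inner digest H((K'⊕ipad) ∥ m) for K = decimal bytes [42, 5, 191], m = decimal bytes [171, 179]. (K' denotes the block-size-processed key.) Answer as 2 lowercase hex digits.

be

Key decimal bytes [42, 5, 191] = 2a 05 bf is 3 bytes ≤ B = 5; zero-pad to 5 bytes: K' = 2a 05 bf 00 00.
K' ⊕ ipad = 1c 33 89 36 36.
Inner input = 1c 33 89 36 36 ∥ ab b3.
Inner hash: XOR 1c⊕33⊕89⊕36⊕36⊕ab⊕b3 = be.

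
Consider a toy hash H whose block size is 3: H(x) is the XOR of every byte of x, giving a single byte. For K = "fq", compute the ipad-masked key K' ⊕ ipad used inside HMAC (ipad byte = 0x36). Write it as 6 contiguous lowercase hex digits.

504736

Key "fq" = 66 71 is 2 bytes ≤ B = 3; zero-pad to 3 bytes: K' = 66 71 00.
XOR each byte with 0x36: 66⊕36=50, 71⊕36=47, 00⊕36=36.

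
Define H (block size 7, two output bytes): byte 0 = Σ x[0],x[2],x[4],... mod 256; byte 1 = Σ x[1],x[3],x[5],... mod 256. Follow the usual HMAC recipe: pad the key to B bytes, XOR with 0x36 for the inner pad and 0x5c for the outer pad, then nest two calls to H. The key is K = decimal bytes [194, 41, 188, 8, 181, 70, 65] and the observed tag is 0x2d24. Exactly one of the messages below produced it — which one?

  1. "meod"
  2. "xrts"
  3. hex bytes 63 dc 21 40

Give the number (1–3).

1

Key decimal bytes [194, 41, 188, 8, 181, 70, 65] = c2 29 bc 08 b5 46 41 is exactly B = 7 bytes: K' = c2 29 bc 08 b5 46 41.
K' ⊕ ipad = f4 1f 8a 3e 83 70 77; K' ⊕ opad = 9e 75 e0 54 e9 1a 1d.
m1: inner = H(f4 1f 8a 3e 83 70 77 6d 65 6f 64) = 41 a9; tag = H(9e 75 e0 54 e9 1a 1d 41 a9) = 2d24 ← matches
m2: inner = H(f4 1f 8a 3e 83 70 77 78 72 74 73) = 5d b9; tag = H(9e 75 e0 54 e9 1a 1d 5d b9) = 3d40
m3: inner = H(f4 1f 8a 3e 83 70 77 63 dc 21 40) = 94 51; tag = H(9e 75 e0 54 e9 1a 1d 94 51) = d577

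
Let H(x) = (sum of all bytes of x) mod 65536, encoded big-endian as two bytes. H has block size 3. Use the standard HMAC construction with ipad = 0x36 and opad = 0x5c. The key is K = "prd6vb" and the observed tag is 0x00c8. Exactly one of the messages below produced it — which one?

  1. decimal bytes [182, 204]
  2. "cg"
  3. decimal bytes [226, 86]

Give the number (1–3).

Key "prd6vb" = 70 72 64 36 76 62 is 6 bytes > B = 3, so hash it first: H(key) = 02 54, then zero-pad to 3 bytes: K' = 02 54 00.
K' ⊕ ipad = 34 62 36; K' ⊕ opad = 5e 08 5c.
m1: inner = H(34 62 36 b6 cc) = 02 4e; tag = H(5e 08 5c 02 4e) = 0112
m2: inner = H(34 62 36 63 67) = 01 96; tag = H(5e 08 5c 01 96) = 0159
m3: inner = H(34 62 36 e2 56) = 02 04; tag = H(5e 08 5c 02 04) = 00c8 ← matches

3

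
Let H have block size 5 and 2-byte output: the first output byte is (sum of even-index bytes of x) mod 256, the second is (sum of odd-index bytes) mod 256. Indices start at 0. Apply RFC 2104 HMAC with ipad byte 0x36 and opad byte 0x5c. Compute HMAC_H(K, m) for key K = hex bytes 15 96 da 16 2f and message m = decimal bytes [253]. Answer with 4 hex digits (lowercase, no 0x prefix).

ff3c

Key hex bytes 15 96 da 16 2f is exactly B = 5 bytes: K' = 15 96 da 16 2f.
K' ⊕ ipad = 23 a0 ec 20 19.  K' ⊕ opad = 49 ca 86 4a 73.
Inner input = (K'⊕ipad) ∥ m = 23 a0 ec 20 19 ∥ fd.
Inner hash: even-index sum = 296 mod 256 = 40; odd-index sum = 445 mod 256 = 189 → 28 bd.
Outer input = (K'⊕opad) ∥ inner = 49 ca 86 4a 73 ∥ 28 bd.
Outer hash (tag): even-index sum = 511 mod 256 = 255; odd-index sum = 316 mod 256 = 60 → ff 3c.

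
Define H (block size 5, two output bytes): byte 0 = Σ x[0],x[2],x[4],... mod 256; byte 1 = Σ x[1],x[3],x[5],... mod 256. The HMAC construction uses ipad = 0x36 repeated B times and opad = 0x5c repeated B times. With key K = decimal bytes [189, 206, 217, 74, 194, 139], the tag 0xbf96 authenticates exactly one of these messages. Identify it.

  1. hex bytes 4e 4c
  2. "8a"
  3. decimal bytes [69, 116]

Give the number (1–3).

Key decimal bytes [189, 206, 217, 74, 194, 139] = bd ce d9 4a c2 8b is 6 bytes > B = 5, so hash it first: H(key) = 58 a3, then zero-pad to 5 bytes: K' = 58 a3 00 00 00.
K' ⊕ ipad = 6e 95 36 36 36; K' ⊕ opad = 04 ff 5c 5c 5c.
m1: inner = H(6e 95 36 36 36 4e 4c) = 26 19; tag = H(04 ff 5c 5c 5c 26 19) = d581
m2: inner = H(6e 95 36 36 36 38 61) = 3b 03; tag = H(04 ff 5c 5c 5c 3b 03) = bf96 ← matches
m3: inner = H(6e 95 36 36 36 45 74) = 4e 10; tag = H(04 ff 5c 5c 5c 4e 10) = cca9

2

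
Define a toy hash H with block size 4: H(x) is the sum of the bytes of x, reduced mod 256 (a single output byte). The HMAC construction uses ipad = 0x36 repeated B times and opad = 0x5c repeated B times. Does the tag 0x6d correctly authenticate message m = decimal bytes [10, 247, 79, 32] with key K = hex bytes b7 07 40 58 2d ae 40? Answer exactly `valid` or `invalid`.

Key hex bytes b7 07 40 58 2d ae 40 is 7 bytes > B = 4, so hash it first: H(key) = 71, then zero-pad to 4 bytes: K' = 71 00 00 00.
K' ⊕ ipad = 47 36 36 36; K' ⊕ opad = 2d 5c 5c 5c.
Inner hash: sum = 71+54+54+54+10+247+79+32 = 601; mod 256 = 89 → 59.
Outer hash (recomputed tag): sum = 45+92+92+92+89 = 410; mod 256 = 154 → 9a.
Recomputed tag = 9a; claimed = 6d → mismatch.

invalid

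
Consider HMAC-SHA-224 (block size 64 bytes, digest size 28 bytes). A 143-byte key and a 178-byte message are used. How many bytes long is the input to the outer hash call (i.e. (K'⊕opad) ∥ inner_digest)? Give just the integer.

Key is 143 > 64 bytes, so it is hashed to 28 bytes then zero-padded to 64: |K'| = 64.
Outer input = (K'⊕opad) ∥ H(inner) → 64 + 28 = 92 bytes.

92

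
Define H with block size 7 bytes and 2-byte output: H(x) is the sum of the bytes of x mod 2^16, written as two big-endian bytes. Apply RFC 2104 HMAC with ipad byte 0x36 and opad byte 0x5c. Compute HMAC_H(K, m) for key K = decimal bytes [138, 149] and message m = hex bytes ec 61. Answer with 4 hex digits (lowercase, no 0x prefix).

Key decimal bytes [138, 149] = 8a 95 is 2 bytes ≤ B = 7; zero-pad to 7 bytes: K' = 8a 95 00 00 00 00 00.
K' ⊕ ipad = bc a3 36 36 36 36 36.  K' ⊕ opad = d6 c9 5c 5c 5c 5c 5c.
Inner input = (K'⊕ipad) ∥ m = bc a3 36 36 36 36 36 ∥ ec 61.
Inner hash: sum = 188+163+54+54+54+54+54+236+97 = 954 → 03 ba.
Outer input = (K'⊕opad) ∥ inner = d6 c9 5c 5c 5c 5c 5c ∥ 03 ba.
Outer hash (tag): sum = 214+201+92+92+92+92+92+3+186 = 1064 → 04 28.

0428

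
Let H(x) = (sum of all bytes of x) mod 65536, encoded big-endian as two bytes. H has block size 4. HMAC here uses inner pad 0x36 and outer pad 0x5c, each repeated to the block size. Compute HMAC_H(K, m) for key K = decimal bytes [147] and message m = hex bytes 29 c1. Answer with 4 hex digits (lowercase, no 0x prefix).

0216

Key decimal bytes [147] = 93 is 1 byte ≤ B = 4; zero-pad to 4 bytes: K' = 93 00 00 00.
K' ⊕ ipad = a5 36 36 36.  K' ⊕ opad = cf 5c 5c 5c.
Inner input = (K'⊕ipad) ∥ m = a5 36 36 36 ∥ 29 c1.
Inner hash: sum = 165+54+54+54+41+193 = 561 → 02 31.
Outer input = (K'⊕opad) ∥ inner = cf 5c 5c 5c ∥ 02 31.
Outer hash (tag): sum = 207+92+92+92+2+49 = 534 → 02 16.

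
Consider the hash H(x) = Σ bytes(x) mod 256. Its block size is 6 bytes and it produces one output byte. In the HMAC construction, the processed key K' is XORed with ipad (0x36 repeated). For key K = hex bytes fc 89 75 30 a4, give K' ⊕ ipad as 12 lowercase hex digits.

Key hex bytes fc 89 75 30 a4 is 5 bytes ≤ B = 6; zero-pad to 6 bytes: K' = fc 89 75 30 a4 00.
XOR each byte with 0x36: fc⊕36=ca, 89⊕36=bf, 75⊕36=43, 30⊕36=06, a4⊕36=92, 00⊕36=36.

cabf43069236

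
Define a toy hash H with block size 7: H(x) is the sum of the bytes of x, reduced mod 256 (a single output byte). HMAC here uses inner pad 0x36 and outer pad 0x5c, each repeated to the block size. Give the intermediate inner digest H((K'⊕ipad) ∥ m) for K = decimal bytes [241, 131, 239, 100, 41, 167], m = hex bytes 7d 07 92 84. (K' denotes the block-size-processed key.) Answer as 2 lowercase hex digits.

Key decimal bytes [241, 131, 239, 100, 41, 167] = f1 83 ef 64 29 a7 is 6 bytes ≤ B = 7; zero-pad to 7 bytes: K' = f1 83 ef 64 29 a7 00.
K' ⊕ ipad = c7 b5 d9 52 1f 91 36.
Inner input = c7 b5 d9 52 1f 91 36 ∥ 7d 07 92 84.
Inner hash: sum = 199+181+217+82+31+145+54+125+7+146+132 = 1319; mod 256 = 39 → 27.

27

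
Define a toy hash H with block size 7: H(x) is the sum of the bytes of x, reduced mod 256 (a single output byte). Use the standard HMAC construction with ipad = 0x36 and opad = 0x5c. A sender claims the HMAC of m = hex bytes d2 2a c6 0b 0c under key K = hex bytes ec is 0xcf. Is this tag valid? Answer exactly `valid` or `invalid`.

Key hex bytes ec is 1 byte ≤ B = 7; zero-pad to 7 bytes: K' = ec 00 00 00 00 00 00.
K' ⊕ ipad = da 36 36 36 36 36 36; K' ⊕ opad = b0 5c 5c 5c 5c 5c 5c.
Inner hash: sum = 218+54+54+54+54+54+54+210+42+198+11+12 = 1015; mod 256 = 247 → f7.
Outer hash (recomputed tag): sum = 176+92+92+92+92+92+92+247 = 975; mod 256 = 207 → cf.
Recomputed tag = cf; claimed = cf → match.

valid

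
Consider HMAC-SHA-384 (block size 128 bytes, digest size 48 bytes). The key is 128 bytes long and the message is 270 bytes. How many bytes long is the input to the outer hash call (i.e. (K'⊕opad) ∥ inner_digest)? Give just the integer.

176

Key is 128 ≤ 128 bytes, zero-padded: |K'| = 128.
Outer input = (K'⊕opad) ∥ H(inner) → 128 + 48 = 176 bytes.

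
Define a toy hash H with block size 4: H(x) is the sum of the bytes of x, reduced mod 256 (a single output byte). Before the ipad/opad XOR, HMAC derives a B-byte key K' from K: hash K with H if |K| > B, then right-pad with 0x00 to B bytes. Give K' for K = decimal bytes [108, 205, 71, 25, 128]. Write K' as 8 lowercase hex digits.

19000000

|K| = 5 > B = 4, so first hash the key.
H(K): sum = 108+205+71+25+128 = 537; mod 256 = 25 → 19.
Zero-pad H(K) = 19 to 4 bytes: K' = 19 00 00 00.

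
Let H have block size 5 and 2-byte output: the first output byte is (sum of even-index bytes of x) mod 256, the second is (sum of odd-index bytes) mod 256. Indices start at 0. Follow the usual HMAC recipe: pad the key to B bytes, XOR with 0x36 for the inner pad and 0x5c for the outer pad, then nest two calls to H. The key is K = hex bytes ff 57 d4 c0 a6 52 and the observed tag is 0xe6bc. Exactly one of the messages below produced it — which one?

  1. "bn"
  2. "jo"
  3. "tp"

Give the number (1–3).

3

Key hex bytes ff 57 d4 c0 a6 52 is 6 bytes > B = 5, so hash it first: H(key) = 79 69, then zero-pad to 5 bytes: K' = 79 69 00 00 00.
K' ⊕ ipad = 4f 5f 36 36 36; K' ⊕ opad = 25 35 5c 5c 5c.
m1: inner = H(4f 5f 36 36 36 62 6e) = 29 f7; tag = H(25 35 5c 5c 5c 29 f7) = d4ba
m2: inner = H(4f 5f 36 36 36 6a 6f) = 2a ff; tag = H(25 35 5c 5c 5c 2a ff) = dcbb
m3: inner = H(4f 5f 36 36 36 74 70) = 2b 09; tag = H(25 35 5c 5c 5c 2b 09) = e6bc ← matches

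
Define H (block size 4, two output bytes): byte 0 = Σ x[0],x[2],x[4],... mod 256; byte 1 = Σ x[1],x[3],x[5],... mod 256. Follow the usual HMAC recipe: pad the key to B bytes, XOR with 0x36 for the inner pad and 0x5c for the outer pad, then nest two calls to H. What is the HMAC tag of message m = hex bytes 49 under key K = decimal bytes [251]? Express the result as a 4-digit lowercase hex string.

4f24

Key decimal bytes [251] = fb is 1 byte ≤ B = 4; zero-pad to 4 bytes: K' = fb 00 00 00.
K' ⊕ ipad = cd 36 36 36.  K' ⊕ opad = a7 5c 5c 5c.
Inner input = (K'⊕ipad) ∥ m = cd 36 36 36 ∥ 49.
Inner hash: even-index sum = 332 mod 256 = 76; odd-index sum = 108 mod 256 = 108 → 4c 6c.
Outer input = (K'⊕opad) ∥ inner = a7 5c 5c 5c ∥ 4c 6c.
Outer hash (tag): even-index sum = 335 mod 256 = 79; odd-index sum = 292 mod 256 = 36 → 4f 24.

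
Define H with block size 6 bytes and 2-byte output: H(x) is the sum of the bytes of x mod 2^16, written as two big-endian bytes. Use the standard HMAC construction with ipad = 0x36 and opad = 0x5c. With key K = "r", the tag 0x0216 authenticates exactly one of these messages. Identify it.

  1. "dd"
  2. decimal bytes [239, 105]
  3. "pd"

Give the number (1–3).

1

Key "r" = 72 is 1 byte ≤ B = 6; zero-pad to 6 bytes: K' = 72 00 00 00 00 00.
K' ⊕ ipad = 44 36 36 36 36 36; K' ⊕ opad = 2e 5c 5c 5c 5c 5c.
m1: inner = H(44 36 36 36 36 36 64 64) = 02 1a; tag = H(2e 5c 5c 5c 5c 5c 02 1a) = 0216 ← matches
m2: inner = H(44 36 36 36 36 36 ef 69) = 02 aa; tag = H(2e 5c 5c 5c 5c 5c 02 aa) = 02a6
m3: inner = H(44 36 36 36 36 36 70 64) = 02 26; tag = H(2e 5c 5c 5c 5c 5c 02 26) = 0222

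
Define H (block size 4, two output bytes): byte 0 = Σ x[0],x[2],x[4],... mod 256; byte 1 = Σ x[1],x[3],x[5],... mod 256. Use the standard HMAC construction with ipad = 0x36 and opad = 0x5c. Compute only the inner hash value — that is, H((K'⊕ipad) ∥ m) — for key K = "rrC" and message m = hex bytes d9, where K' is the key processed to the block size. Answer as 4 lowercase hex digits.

927a

Key "rrC" = 72 72 43 is 3 bytes ≤ B = 4; zero-pad to 4 bytes: K' = 72 72 43 00.
K' ⊕ ipad = 44 44 75 36.
Inner input = 44 44 75 36 ∥ d9.
Inner hash: even-index sum = 402 mod 256 = 146; odd-index sum = 122 mod 256 = 122 → 92 7a.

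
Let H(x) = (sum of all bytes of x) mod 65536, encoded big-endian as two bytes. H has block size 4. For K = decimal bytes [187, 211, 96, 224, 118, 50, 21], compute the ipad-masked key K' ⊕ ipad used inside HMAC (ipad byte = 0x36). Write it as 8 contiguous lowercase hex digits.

Key decimal bytes [187, 211, 96, 224, 118, 50, 21] = bb d3 60 e0 76 32 15 is 7 bytes > B = 4, so hash it first: H(key) = 03 8b, then zero-pad to 4 bytes: K' = 03 8b 00 00.
XOR each byte with 0x36: 03⊕36=35, 8b⊕36=bd, 00⊕36=36, 00⊕36=36.

35bd3636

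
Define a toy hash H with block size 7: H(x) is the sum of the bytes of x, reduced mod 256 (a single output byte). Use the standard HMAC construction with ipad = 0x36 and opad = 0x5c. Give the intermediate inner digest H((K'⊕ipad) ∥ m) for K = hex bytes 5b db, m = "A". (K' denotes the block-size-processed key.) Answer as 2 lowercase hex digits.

Key hex bytes 5b db is 2 bytes ≤ B = 7; zero-pad to 7 bytes: K' = 5b db 00 00 00 00 00.
K' ⊕ ipad = 6d ed 36 36 36 36 36.
Inner input = 6d ed 36 36 36 36 36 ∥ 41.
Inner hash: sum = 109+237+54+54+54+54+54+65 = 681; mod 256 = 169 → a9.

a9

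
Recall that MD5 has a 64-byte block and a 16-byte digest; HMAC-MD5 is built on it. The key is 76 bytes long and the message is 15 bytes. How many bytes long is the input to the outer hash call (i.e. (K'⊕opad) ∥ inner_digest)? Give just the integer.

Key is 76 > 64 bytes, so it is hashed to 16 bytes then zero-padded to 64: |K'| = 64.
Outer input = (K'⊕opad) ∥ H(inner) → 64 + 16 = 80 bytes.

80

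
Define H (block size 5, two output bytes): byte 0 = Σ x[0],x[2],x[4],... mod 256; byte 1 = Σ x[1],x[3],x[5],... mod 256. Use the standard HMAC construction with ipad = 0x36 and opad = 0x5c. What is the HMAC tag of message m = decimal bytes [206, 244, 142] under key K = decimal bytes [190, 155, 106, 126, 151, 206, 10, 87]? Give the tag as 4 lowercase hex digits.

e71d

Key decimal bytes [190, 155, 106, 126, 151, 206, 10, 87] = be 9b 6a 7e 97 ce 0a 57 is 8 bytes > B = 5, so hash it first: H(key) = c9 3e, then zero-pad to 5 bytes: K' = c9 3e 00 00 00.
K' ⊕ ipad = ff 08 36 36 36.  K' ⊕ opad = 95 62 5c 5c 5c.
Inner input = (K'⊕ipad) ∥ m = ff 08 36 36 36 ∥ ce f4 8e.
Inner hash: even-index sum = 607 mod 256 = 95; odd-index sum = 410 mod 256 = 154 → 5f 9a.
Outer input = (K'⊕opad) ∥ inner = 95 62 5c 5c 5c ∥ 5f 9a.
Outer hash (tag): even-index sum = 487 mod 256 = 231; odd-index sum = 285 mod 256 = 29 → e7 1d.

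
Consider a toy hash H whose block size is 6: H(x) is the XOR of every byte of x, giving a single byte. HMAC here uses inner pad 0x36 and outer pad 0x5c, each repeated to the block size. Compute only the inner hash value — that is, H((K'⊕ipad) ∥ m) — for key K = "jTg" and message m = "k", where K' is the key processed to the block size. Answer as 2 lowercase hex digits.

Key "jTg" = 6a 54 67 is 3 bytes ≤ B = 6; zero-pad to 6 bytes: K' = 6a 54 67 00 00 00.
K' ⊕ ipad = 5c 62 51 36 36 36.
Inner input = 5c 62 51 36 36 36 ∥ 6b.
Inner hash: XOR 5c⊕62⊕51⊕36⊕36⊕36⊕6b = 32.

32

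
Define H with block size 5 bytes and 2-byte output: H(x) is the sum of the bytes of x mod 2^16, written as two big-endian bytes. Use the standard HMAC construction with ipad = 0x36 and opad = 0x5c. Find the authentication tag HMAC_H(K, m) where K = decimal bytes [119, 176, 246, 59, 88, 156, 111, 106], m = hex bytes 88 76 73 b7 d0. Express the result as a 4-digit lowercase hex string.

Key decimal bytes [119, 176, 246, 59, 88, 156, 111, 106] = 77 b0 f6 3b 58 9c 6f 6a is 8 bytes > B = 5, so hash it first: H(key) = 04 25, then zero-pad to 5 bytes: K' = 04 25 00 00 00.
K' ⊕ ipad = 32 13 36 36 36.  K' ⊕ opad = 58 79 5c 5c 5c.
Inner input = (K'⊕ipad) ∥ m = 32 13 36 36 36 ∥ 88 76 73 b7 d0.
Inner hash: sum = 50+19+54+54+54+136+118+115+183+208 = 991 → 03 df.
Outer input = (K'⊕opad) ∥ inner = 58 79 5c 5c 5c ∥ 03 df.
Outer hash (tag): sum = 88+121+92+92+92+3+223 = 711 → 02 c7.

02c7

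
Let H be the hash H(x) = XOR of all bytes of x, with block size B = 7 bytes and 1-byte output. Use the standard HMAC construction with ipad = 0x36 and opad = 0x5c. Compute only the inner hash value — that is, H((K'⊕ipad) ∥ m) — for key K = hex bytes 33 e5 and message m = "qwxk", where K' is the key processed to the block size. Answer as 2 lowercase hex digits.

f5

Key hex bytes 33 e5 is 2 bytes ≤ B = 7; zero-pad to 7 bytes: K' = 33 e5 00 00 00 00 00.
K' ⊕ ipad = 05 d3 36 36 36 36 36.
Inner input = 05 d3 36 36 36 36 36 ∥ 71 77 78 6b.
Inner hash: XOR 05⊕d3⊕36⊕36⊕36⊕36⊕36⊕71⊕77⊕78⊕6b = f5.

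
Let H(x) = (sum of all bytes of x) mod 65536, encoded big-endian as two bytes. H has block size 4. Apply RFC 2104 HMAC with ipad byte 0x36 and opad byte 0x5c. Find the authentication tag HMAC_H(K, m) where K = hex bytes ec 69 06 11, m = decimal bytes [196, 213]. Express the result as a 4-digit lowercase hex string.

Key hex bytes ec 69 06 11 is exactly B = 4 bytes: K' = ec 69 06 11.
K' ⊕ ipad = da 5f 30 27.  K' ⊕ opad = b0 35 5a 4d.
Inner input = (K'⊕ipad) ∥ m = da 5f 30 27 ∥ c4 d5.
Inner hash: sum = 218+95+48+39+196+213 = 809 → 03 29.
Outer input = (K'⊕opad) ∥ inner = b0 35 5a 4d ∥ 03 29.
Outer hash (tag): sum = 176+53+90+77+3+41 = 440 → 01 b8.

01b8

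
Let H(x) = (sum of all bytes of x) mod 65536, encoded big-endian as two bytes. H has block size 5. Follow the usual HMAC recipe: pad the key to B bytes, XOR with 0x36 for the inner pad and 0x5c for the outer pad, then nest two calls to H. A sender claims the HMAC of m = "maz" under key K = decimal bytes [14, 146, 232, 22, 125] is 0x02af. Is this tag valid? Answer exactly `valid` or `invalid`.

valid

Key decimal bytes [14, 146, 232, 22, 125] = 0e 92 e8 16 7d is exactly B = 5 bytes: K' = 0e 92 e8 16 7d.
K' ⊕ ipad = 38 a4 de 20 4b; K' ⊕ opad = 52 ce b4 4a 21.
Inner hash: sum = 56+164+222+32+75+109+97+122 = 877 → 03 6d.
Outer hash (recomputed tag): sum = 82+206+180+74+33+3+109 = 687 → 02 af.
Recomputed tag = 02af; claimed = 02af → match.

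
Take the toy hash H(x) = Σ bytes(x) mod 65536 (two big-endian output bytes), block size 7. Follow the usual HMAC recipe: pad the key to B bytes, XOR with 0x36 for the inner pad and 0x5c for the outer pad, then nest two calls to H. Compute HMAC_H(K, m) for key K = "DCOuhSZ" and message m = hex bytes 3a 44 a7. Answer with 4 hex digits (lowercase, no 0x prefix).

Key "DCOuhSZ" = 44 43 4f 75 68 53 5a is exactly B = 7 bytes: K' = 44 43 4f 75 68 53 5a.
K' ⊕ ipad = 72 75 79 43 5e 65 6c.  K' ⊕ opad = 18 1f 13 29 34 0f 06.
Inner input = (K'⊕ipad) ∥ m = 72 75 79 43 5e 65 6c ∥ 3a 44 a7.
Inner hash: sum = 114+117+121+67+94+101+108+58+68+167 = 1015 → 03 f7.
Outer input = (K'⊕opad) ∥ inner = 18 1f 13 29 34 0f 06 ∥ 03 f7.
Outer hash (tag): sum = 24+31+19+41+52+15+6+3+247 = 438 → 01 b6.

01b6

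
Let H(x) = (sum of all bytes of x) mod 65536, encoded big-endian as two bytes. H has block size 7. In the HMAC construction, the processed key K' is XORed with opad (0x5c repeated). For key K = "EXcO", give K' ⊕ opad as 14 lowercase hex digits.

19043f135c5c5c

Key "EXcO" = 45 58 63 4f is 4 bytes ≤ B = 7; zero-pad to 7 bytes: K' = 45 58 63 4f 00 00 00.
XOR each byte with 0x5c: 45⊕5c=19, 58⊕5c=04, 63⊕5c=3f, 4f⊕5c=13, 00⊕5c=5c, 00⊕5c=5c, 00⊕5c=5c.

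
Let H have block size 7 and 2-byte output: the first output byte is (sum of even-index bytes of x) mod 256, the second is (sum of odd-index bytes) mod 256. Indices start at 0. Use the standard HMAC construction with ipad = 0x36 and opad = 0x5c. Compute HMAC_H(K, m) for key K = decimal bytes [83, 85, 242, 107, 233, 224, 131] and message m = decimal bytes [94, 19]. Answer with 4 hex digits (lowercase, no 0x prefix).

45cc

Key decimal bytes [83, 85, 242, 107, 233, 224, 131] = 53 55 f2 6b e9 e0 83 is exactly B = 7 bytes: K' = 53 55 f2 6b e9 e0 83.
K' ⊕ ipad = 65 63 c4 5d df d6 b5.  K' ⊕ opad = 0f 09 ae 37 b5 bc df.
Inner input = (K'⊕ipad) ∥ m = 65 63 c4 5d df d6 b5 ∥ 5e 13.
Inner hash: even-index sum = 720 mod 256 = 208; odd-index sum = 500 mod 256 = 244 → d0 f4.
Outer input = (K'⊕opad) ∥ inner = 0f 09 ae 37 b5 bc df ∥ d0 f4.
Outer hash (tag): even-index sum = 837 mod 256 = 69; odd-index sum = 460 mod 256 = 204 → 45 cc.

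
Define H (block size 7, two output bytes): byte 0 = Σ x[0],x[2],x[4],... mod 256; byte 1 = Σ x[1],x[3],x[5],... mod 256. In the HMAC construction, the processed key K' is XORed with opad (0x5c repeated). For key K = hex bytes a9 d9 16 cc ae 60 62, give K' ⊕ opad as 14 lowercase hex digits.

f5854a90f23c3e

Key hex bytes a9 d9 16 cc ae 60 62 is exactly B = 7 bytes: K' = a9 d9 16 cc ae 60 62.
XOR each byte with 0x5c: a9⊕5c=f5, d9⊕5c=85, 16⊕5c=4a, cc⊕5c=90, ae⊕5c=f2, 60⊕5c=3c, 62⊕5c=3e.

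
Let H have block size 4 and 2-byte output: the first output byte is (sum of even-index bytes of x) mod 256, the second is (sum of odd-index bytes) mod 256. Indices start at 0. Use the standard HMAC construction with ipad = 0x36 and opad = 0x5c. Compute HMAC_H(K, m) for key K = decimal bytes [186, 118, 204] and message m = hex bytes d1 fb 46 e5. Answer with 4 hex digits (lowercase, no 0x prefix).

13dc

Key decimal bytes [186, 118, 204] = ba 76 cc is 3 bytes ≤ B = 4; zero-pad to 4 bytes: K' = ba 76 cc 00.
K' ⊕ ipad = 8c 40 fa 36.  K' ⊕ opad = e6 2a 90 5c.
Inner input = (K'⊕ipad) ∥ m = 8c 40 fa 36 ∥ d1 fb 46 e5.
Inner hash: even-index sum = 669 mod 256 = 157; odd-index sum = 598 mod 256 = 86 → 9d 56.
Outer input = (K'⊕opad) ∥ inner = e6 2a 90 5c ∥ 9d 56.
Outer hash (tag): even-index sum = 531 mod 256 = 19; odd-index sum = 220 mod 256 = 220 → 13 dc.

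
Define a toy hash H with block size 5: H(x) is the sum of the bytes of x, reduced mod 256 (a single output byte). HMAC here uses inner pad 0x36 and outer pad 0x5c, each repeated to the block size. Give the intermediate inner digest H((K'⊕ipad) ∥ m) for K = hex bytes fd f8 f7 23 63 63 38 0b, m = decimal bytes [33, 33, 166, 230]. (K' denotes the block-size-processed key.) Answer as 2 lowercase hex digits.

Key hex bytes fd f8 f7 23 63 63 38 0b is 8 bytes > B = 5, so hash it first: H(key) = 18, then zero-pad to 5 bytes: K' = 18 00 00 00 00.
K' ⊕ ipad = 2e 36 36 36 36.
Inner input = 2e 36 36 36 36 ∥ 21 21 a6 e6.
Inner hash: sum = 46+54+54+54+54+33+33+166+230 = 724; mod 256 = 212 → d4.

d4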